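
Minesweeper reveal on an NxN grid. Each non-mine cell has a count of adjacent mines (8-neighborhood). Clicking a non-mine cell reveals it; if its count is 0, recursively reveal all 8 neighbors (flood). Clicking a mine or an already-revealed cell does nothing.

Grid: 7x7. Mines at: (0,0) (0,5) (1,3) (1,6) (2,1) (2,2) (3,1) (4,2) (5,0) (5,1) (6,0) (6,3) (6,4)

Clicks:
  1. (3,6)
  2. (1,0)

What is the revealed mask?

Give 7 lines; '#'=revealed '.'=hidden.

Answer: .......
#......
...####
...####
...####
...####
.....##

Derivation:
Click 1 (3,6) count=0: revealed 18 new [(2,3) (2,4) (2,5) (2,6) (3,3) (3,4) (3,5) (3,6) (4,3) (4,4) (4,5) (4,6) (5,3) (5,4) (5,5) (5,6) (6,5) (6,6)] -> total=18
Click 2 (1,0) count=2: revealed 1 new [(1,0)] -> total=19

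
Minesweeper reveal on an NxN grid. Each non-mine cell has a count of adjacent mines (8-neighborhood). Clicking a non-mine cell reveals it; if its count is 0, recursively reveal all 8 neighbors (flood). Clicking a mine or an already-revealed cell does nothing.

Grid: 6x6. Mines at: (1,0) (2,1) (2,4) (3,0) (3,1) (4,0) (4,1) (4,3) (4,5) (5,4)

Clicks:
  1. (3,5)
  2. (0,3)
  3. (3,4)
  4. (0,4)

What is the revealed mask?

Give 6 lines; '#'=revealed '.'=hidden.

Answer: .#####
.#####
......
....##
......
......

Derivation:
Click 1 (3,5) count=2: revealed 1 new [(3,5)] -> total=1
Click 2 (0,3) count=0: revealed 10 new [(0,1) (0,2) (0,3) (0,4) (0,5) (1,1) (1,2) (1,3) (1,4) (1,5)] -> total=11
Click 3 (3,4) count=3: revealed 1 new [(3,4)] -> total=12
Click 4 (0,4) count=0: revealed 0 new [(none)] -> total=12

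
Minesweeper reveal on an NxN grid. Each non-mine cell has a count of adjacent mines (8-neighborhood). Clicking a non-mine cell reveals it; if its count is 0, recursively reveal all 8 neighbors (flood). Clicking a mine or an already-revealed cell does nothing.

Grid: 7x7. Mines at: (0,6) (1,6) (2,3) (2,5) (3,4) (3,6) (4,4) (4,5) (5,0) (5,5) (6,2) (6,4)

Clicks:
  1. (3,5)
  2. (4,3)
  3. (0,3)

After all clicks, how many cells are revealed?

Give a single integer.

Click 1 (3,5) count=5: revealed 1 new [(3,5)] -> total=1
Click 2 (4,3) count=2: revealed 1 new [(4,3)] -> total=2
Click 3 (0,3) count=0: revealed 25 new [(0,0) (0,1) (0,2) (0,3) (0,4) (0,5) (1,0) (1,1) (1,2) (1,3) (1,4) (1,5) (2,0) (2,1) (2,2) (3,0) (3,1) (3,2) (3,3) (4,0) (4,1) (4,2) (5,1) (5,2) (5,3)] -> total=27

Answer: 27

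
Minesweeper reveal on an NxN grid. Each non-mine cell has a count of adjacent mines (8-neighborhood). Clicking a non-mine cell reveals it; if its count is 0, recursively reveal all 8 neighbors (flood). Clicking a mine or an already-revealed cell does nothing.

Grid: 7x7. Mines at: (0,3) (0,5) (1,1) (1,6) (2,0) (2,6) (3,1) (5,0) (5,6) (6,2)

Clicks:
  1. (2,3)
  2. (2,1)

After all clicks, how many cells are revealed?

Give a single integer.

Answer: 24

Derivation:
Click 1 (2,3) count=0: revealed 23 new [(1,2) (1,3) (1,4) (1,5) (2,2) (2,3) (2,4) (2,5) (3,2) (3,3) (3,4) (3,5) (4,2) (4,3) (4,4) (4,5) (5,2) (5,3) (5,4) (5,5) (6,3) (6,4) (6,5)] -> total=23
Click 2 (2,1) count=3: revealed 1 new [(2,1)] -> total=24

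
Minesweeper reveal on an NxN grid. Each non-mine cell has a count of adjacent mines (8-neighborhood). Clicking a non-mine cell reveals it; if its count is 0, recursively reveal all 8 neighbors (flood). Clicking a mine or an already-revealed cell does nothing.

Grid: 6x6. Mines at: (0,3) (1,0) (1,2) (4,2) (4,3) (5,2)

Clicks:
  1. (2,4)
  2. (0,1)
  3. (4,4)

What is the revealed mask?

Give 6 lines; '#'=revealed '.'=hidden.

Click 1 (2,4) count=0: revealed 15 new [(0,4) (0,5) (1,3) (1,4) (1,5) (2,3) (2,4) (2,5) (3,3) (3,4) (3,5) (4,4) (4,5) (5,4) (5,5)] -> total=15
Click 2 (0,1) count=2: revealed 1 new [(0,1)] -> total=16
Click 3 (4,4) count=1: revealed 0 new [(none)] -> total=16

Answer: .#..##
...###
...###
...###
....##
....##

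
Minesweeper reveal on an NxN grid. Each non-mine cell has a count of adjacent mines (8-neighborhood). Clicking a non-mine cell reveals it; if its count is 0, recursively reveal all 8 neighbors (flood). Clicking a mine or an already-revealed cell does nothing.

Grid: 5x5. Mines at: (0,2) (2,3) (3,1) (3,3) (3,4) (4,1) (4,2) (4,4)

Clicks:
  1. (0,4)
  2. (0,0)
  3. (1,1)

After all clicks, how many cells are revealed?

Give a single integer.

Click 1 (0,4) count=0: revealed 4 new [(0,3) (0,4) (1,3) (1,4)] -> total=4
Click 2 (0,0) count=0: revealed 6 new [(0,0) (0,1) (1,0) (1,1) (2,0) (2,1)] -> total=10
Click 3 (1,1) count=1: revealed 0 new [(none)] -> total=10

Answer: 10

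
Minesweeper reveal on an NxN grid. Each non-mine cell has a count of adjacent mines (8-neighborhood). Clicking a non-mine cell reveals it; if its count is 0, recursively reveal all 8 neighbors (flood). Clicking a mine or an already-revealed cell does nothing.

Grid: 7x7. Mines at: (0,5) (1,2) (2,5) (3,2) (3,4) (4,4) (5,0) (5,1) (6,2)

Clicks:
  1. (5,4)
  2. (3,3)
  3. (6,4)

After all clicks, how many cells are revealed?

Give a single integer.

Click 1 (5,4) count=1: revealed 1 new [(5,4)] -> total=1
Click 2 (3,3) count=3: revealed 1 new [(3,3)] -> total=2
Click 3 (6,4) count=0: revealed 11 new [(3,5) (3,6) (4,5) (4,6) (5,3) (5,5) (5,6) (6,3) (6,4) (6,5) (6,6)] -> total=13

Answer: 13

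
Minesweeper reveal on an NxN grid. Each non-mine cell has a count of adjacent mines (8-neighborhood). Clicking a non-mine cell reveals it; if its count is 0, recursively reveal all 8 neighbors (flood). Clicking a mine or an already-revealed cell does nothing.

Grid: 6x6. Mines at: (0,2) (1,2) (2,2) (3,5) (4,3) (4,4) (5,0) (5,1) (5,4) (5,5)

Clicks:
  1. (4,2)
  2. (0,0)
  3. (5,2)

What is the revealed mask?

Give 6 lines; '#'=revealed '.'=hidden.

Click 1 (4,2) count=2: revealed 1 new [(4,2)] -> total=1
Click 2 (0,0) count=0: revealed 10 new [(0,0) (0,1) (1,0) (1,1) (2,0) (2,1) (3,0) (3,1) (4,0) (4,1)] -> total=11
Click 3 (5,2) count=2: revealed 1 new [(5,2)] -> total=12

Answer: ##....
##....
##....
##....
###...
..#...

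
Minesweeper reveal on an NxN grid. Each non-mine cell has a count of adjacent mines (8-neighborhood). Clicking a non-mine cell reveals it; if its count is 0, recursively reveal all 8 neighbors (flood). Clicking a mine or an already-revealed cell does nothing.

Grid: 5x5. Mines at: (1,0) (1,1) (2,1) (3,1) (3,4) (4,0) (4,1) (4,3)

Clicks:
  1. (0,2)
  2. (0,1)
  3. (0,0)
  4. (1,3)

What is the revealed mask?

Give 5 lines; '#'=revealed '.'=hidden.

Answer: #####
..###
..###
.....
.....

Derivation:
Click 1 (0,2) count=1: revealed 1 new [(0,2)] -> total=1
Click 2 (0,1) count=2: revealed 1 new [(0,1)] -> total=2
Click 3 (0,0) count=2: revealed 1 new [(0,0)] -> total=3
Click 4 (1,3) count=0: revealed 8 new [(0,3) (0,4) (1,2) (1,3) (1,4) (2,2) (2,3) (2,4)] -> total=11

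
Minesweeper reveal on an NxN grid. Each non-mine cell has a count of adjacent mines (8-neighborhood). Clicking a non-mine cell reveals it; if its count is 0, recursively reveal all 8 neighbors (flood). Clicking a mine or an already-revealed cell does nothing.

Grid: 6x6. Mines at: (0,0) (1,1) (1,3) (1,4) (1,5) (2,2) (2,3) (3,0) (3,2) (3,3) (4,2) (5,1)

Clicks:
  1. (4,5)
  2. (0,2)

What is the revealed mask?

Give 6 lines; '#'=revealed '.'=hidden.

Click 1 (4,5) count=0: revealed 10 new [(2,4) (2,5) (3,4) (3,5) (4,3) (4,4) (4,5) (5,3) (5,4) (5,5)] -> total=10
Click 2 (0,2) count=2: revealed 1 new [(0,2)] -> total=11

Answer: ..#...
......
....##
....##
...###
...###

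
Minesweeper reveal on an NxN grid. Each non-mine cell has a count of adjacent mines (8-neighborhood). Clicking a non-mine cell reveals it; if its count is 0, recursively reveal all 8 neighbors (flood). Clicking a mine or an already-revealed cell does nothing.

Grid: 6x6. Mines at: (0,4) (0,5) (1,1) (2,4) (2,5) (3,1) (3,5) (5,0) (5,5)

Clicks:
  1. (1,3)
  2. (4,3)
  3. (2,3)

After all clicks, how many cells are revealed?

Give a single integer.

Click 1 (1,3) count=2: revealed 1 new [(1,3)] -> total=1
Click 2 (4,3) count=0: revealed 11 new [(3,2) (3,3) (3,4) (4,1) (4,2) (4,3) (4,4) (5,1) (5,2) (5,3) (5,4)] -> total=12
Click 3 (2,3) count=1: revealed 1 new [(2,3)] -> total=13

Answer: 13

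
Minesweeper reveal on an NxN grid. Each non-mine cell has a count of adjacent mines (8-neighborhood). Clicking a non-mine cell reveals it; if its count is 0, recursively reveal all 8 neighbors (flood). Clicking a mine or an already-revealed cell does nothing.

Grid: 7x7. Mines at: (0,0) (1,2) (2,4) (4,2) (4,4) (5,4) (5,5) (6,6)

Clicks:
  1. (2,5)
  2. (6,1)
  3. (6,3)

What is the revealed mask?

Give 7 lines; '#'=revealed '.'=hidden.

Click 1 (2,5) count=1: revealed 1 new [(2,5)] -> total=1
Click 2 (6,1) count=0: revealed 16 new [(1,0) (1,1) (2,0) (2,1) (3,0) (3,1) (4,0) (4,1) (5,0) (5,1) (5,2) (5,3) (6,0) (6,1) (6,2) (6,3)] -> total=17
Click 3 (6,3) count=1: revealed 0 new [(none)] -> total=17

Answer: .......
##.....
##...#.
##.....
##.....
####...
####...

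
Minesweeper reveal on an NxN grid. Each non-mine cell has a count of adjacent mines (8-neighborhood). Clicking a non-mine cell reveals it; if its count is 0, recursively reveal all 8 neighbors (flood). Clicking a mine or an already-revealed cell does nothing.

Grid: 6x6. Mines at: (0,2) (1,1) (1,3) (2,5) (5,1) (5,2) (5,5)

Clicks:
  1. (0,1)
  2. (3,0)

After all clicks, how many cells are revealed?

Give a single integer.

Answer: 16

Derivation:
Click 1 (0,1) count=2: revealed 1 new [(0,1)] -> total=1
Click 2 (3,0) count=0: revealed 15 new [(2,0) (2,1) (2,2) (2,3) (2,4) (3,0) (3,1) (3,2) (3,3) (3,4) (4,0) (4,1) (4,2) (4,3) (4,4)] -> total=16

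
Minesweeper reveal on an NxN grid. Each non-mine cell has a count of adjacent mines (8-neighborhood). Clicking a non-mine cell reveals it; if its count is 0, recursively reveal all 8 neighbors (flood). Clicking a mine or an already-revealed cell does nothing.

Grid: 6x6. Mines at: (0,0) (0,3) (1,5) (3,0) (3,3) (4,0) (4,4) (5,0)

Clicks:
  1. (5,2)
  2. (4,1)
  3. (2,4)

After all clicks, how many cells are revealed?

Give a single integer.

Answer: 7

Derivation:
Click 1 (5,2) count=0: revealed 6 new [(4,1) (4,2) (4,3) (5,1) (5,2) (5,3)] -> total=6
Click 2 (4,1) count=3: revealed 0 new [(none)] -> total=6
Click 3 (2,4) count=2: revealed 1 new [(2,4)] -> total=7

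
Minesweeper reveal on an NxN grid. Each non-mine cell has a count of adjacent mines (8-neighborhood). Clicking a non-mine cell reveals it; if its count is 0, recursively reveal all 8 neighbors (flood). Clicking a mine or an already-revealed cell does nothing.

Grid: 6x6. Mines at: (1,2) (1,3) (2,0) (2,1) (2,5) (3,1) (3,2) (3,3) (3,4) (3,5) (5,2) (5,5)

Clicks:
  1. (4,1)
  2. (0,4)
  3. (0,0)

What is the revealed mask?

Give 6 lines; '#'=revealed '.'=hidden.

Answer: ##..#.
##....
......
......
.#....
......

Derivation:
Click 1 (4,1) count=3: revealed 1 new [(4,1)] -> total=1
Click 2 (0,4) count=1: revealed 1 new [(0,4)] -> total=2
Click 3 (0,0) count=0: revealed 4 new [(0,0) (0,1) (1,0) (1,1)] -> total=6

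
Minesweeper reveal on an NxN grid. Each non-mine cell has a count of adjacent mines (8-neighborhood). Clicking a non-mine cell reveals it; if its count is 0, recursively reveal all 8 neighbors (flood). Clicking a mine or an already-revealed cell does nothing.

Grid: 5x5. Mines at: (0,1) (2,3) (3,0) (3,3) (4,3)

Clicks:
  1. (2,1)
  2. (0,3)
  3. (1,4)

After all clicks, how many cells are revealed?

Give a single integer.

Answer: 7

Derivation:
Click 1 (2,1) count=1: revealed 1 new [(2,1)] -> total=1
Click 2 (0,3) count=0: revealed 6 new [(0,2) (0,3) (0,4) (1,2) (1,3) (1,4)] -> total=7
Click 3 (1,4) count=1: revealed 0 new [(none)] -> total=7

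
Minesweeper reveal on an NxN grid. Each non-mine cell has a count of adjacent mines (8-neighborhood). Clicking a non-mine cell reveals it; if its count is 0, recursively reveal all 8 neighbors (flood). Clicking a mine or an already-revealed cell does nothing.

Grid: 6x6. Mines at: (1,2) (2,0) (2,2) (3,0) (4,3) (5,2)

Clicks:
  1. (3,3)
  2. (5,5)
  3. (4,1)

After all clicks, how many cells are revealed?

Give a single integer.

Click 1 (3,3) count=2: revealed 1 new [(3,3)] -> total=1
Click 2 (5,5) count=0: revealed 15 new [(0,3) (0,4) (0,5) (1,3) (1,4) (1,5) (2,3) (2,4) (2,5) (3,4) (3,5) (4,4) (4,5) (5,4) (5,5)] -> total=16
Click 3 (4,1) count=2: revealed 1 new [(4,1)] -> total=17

Answer: 17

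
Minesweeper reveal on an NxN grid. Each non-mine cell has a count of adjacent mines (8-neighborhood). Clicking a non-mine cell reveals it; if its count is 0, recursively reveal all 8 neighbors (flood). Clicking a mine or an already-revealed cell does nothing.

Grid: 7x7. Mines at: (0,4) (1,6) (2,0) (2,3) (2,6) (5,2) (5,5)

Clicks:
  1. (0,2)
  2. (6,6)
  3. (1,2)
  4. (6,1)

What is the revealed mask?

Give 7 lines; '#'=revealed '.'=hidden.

Answer: ####...
####...
.......
.......
.......
.......
.#....#

Derivation:
Click 1 (0,2) count=0: revealed 8 new [(0,0) (0,1) (0,2) (0,3) (1,0) (1,1) (1,2) (1,3)] -> total=8
Click 2 (6,6) count=1: revealed 1 new [(6,6)] -> total=9
Click 3 (1,2) count=1: revealed 0 new [(none)] -> total=9
Click 4 (6,1) count=1: revealed 1 new [(6,1)] -> total=10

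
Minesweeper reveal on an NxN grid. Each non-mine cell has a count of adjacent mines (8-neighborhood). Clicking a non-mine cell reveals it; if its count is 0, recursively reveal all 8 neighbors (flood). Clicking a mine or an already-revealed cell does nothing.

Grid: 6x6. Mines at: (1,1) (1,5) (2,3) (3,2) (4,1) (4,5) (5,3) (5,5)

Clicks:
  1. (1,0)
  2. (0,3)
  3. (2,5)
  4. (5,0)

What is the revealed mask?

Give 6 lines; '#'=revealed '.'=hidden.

Click 1 (1,0) count=1: revealed 1 new [(1,0)] -> total=1
Click 2 (0,3) count=0: revealed 6 new [(0,2) (0,3) (0,4) (1,2) (1,3) (1,4)] -> total=7
Click 3 (2,5) count=1: revealed 1 new [(2,5)] -> total=8
Click 4 (5,0) count=1: revealed 1 new [(5,0)] -> total=9

Answer: ..###.
#.###.
.....#
......
......
#.....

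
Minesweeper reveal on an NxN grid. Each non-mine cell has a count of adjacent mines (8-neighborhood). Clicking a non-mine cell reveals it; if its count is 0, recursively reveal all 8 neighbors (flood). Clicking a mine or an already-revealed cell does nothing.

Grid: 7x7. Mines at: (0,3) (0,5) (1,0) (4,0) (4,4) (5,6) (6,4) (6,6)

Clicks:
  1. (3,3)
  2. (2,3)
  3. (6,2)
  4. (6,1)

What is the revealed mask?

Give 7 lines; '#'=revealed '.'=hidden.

Click 1 (3,3) count=1: revealed 1 new [(3,3)] -> total=1
Click 2 (2,3) count=0: revealed 30 new [(1,1) (1,2) (1,3) (1,4) (1,5) (1,6) (2,1) (2,2) (2,3) (2,4) (2,5) (2,6) (3,1) (3,2) (3,4) (3,5) (3,6) (4,1) (4,2) (4,3) (4,5) (4,6) (5,0) (5,1) (5,2) (5,3) (6,0) (6,1) (6,2) (6,3)] -> total=31
Click 3 (6,2) count=0: revealed 0 new [(none)] -> total=31
Click 4 (6,1) count=0: revealed 0 new [(none)] -> total=31

Answer: .......
.######
.######
.######
.###.##
####...
####...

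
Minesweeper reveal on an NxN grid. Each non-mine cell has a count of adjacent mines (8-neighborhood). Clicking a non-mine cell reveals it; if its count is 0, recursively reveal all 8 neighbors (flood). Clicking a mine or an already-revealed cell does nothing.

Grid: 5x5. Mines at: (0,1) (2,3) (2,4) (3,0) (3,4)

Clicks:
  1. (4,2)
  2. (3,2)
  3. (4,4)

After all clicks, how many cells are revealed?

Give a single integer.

Answer: 7

Derivation:
Click 1 (4,2) count=0: revealed 6 new [(3,1) (3,2) (3,3) (4,1) (4,2) (4,3)] -> total=6
Click 2 (3,2) count=1: revealed 0 new [(none)] -> total=6
Click 3 (4,4) count=1: revealed 1 new [(4,4)] -> total=7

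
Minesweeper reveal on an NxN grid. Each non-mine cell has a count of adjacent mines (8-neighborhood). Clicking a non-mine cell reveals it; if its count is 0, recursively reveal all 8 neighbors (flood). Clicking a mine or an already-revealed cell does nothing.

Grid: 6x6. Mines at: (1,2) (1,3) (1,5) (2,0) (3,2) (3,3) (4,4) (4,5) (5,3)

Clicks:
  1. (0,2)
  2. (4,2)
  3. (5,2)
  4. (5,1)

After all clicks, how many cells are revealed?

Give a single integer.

Answer: 9

Derivation:
Click 1 (0,2) count=2: revealed 1 new [(0,2)] -> total=1
Click 2 (4,2) count=3: revealed 1 new [(4,2)] -> total=2
Click 3 (5,2) count=1: revealed 1 new [(5,2)] -> total=3
Click 4 (5,1) count=0: revealed 6 new [(3,0) (3,1) (4,0) (4,1) (5,0) (5,1)] -> total=9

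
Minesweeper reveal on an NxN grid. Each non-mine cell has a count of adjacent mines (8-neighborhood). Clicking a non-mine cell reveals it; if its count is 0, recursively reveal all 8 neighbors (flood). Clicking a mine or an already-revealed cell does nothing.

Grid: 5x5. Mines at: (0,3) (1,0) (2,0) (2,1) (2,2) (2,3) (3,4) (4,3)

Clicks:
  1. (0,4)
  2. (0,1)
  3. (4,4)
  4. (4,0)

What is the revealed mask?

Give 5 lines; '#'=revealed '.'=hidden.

Answer: .#..#
.....
.....
###..
###.#

Derivation:
Click 1 (0,4) count=1: revealed 1 new [(0,4)] -> total=1
Click 2 (0,1) count=1: revealed 1 new [(0,1)] -> total=2
Click 3 (4,4) count=2: revealed 1 new [(4,4)] -> total=3
Click 4 (4,0) count=0: revealed 6 new [(3,0) (3,1) (3,2) (4,0) (4,1) (4,2)] -> total=9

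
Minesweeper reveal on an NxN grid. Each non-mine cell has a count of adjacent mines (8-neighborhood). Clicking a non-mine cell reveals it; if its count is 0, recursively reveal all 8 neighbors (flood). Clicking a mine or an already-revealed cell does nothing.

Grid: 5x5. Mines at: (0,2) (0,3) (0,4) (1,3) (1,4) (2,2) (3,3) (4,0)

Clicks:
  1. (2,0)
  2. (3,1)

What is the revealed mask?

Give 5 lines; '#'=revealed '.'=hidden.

Answer: ##...
##...
##...
##...
.....

Derivation:
Click 1 (2,0) count=0: revealed 8 new [(0,0) (0,1) (1,0) (1,1) (2,0) (2,1) (3,0) (3,1)] -> total=8
Click 2 (3,1) count=2: revealed 0 new [(none)] -> total=8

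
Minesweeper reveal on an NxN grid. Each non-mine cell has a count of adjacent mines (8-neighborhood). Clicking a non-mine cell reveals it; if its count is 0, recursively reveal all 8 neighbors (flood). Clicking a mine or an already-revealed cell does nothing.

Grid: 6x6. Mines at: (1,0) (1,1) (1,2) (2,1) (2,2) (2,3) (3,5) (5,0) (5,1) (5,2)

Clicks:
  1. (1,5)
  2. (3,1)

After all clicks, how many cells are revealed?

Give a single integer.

Answer: 9

Derivation:
Click 1 (1,5) count=0: revealed 8 new [(0,3) (0,4) (0,5) (1,3) (1,4) (1,5) (2,4) (2,5)] -> total=8
Click 2 (3,1) count=2: revealed 1 new [(3,1)] -> total=9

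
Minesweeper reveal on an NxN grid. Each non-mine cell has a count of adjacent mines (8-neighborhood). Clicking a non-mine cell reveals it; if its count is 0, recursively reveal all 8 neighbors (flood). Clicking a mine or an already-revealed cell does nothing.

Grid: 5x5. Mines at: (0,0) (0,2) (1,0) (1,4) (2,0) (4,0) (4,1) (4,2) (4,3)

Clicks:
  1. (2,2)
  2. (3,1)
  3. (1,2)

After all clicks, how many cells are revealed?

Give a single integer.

Click 1 (2,2) count=0: revealed 9 new [(1,1) (1,2) (1,3) (2,1) (2,2) (2,3) (3,1) (3,2) (3,3)] -> total=9
Click 2 (3,1) count=4: revealed 0 new [(none)] -> total=9
Click 3 (1,2) count=1: revealed 0 new [(none)] -> total=9

Answer: 9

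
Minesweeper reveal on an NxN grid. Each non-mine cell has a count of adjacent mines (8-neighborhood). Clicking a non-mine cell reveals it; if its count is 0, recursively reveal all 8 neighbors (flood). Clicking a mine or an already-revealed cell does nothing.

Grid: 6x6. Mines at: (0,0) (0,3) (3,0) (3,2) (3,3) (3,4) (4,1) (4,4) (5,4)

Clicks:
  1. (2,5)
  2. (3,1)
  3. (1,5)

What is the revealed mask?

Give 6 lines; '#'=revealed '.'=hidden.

Click 1 (2,5) count=1: revealed 1 new [(2,5)] -> total=1
Click 2 (3,1) count=3: revealed 1 new [(3,1)] -> total=2
Click 3 (1,5) count=0: revealed 5 new [(0,4) (0,5) (1,4) (1,5) (2,4)] -> total=7

Answer: ....##
....##
....##
.#....
......
......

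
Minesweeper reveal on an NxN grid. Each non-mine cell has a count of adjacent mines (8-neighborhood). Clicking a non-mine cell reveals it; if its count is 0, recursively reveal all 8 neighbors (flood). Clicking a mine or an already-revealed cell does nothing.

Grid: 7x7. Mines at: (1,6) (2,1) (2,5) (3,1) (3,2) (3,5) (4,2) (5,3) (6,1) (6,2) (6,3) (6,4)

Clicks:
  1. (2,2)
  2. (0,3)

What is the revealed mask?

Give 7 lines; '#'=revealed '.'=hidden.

Click 1 (2,2) count=3: revealed 1 new [(2,2)] -> total=1
Click 2 (0,3) count=0: revealed 14 new [(0,0) (0,1) (0,2) (0,3) (0,4) (0,5) (1,0) (1,1) (1,2) (1,3) (1,4) (1,5) (2,3) (2,4)] -> total=15

Answer: ######.
######.
..###..
.......
.......
.......
.......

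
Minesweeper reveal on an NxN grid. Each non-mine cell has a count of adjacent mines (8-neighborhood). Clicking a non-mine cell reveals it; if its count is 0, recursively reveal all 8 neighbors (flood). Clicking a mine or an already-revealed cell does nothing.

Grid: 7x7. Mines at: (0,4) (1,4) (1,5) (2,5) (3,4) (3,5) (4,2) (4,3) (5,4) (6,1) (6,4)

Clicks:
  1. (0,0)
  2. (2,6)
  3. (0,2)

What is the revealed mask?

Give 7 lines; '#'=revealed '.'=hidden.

Answer: ####...
####...
####..#
####...
##.....
##.....
.......

Derivation:
Click 1 (0,0) count=0: revealed 20 new [(0,0) (0,1) (0,2) (0,3) (1,0) (1,1) (1,2) (1,3) (2,0) (2,1) (2,2) (2,3) (3,0) (3,1) (3,2) (3,3) (4,0) (4,1) (5,0) (5,1)] -> total=20
Click 2 (2,6) count=3: revealed 1 new [(2,6)] -> total=21
Click 3 (0,2) count=0: revealed 0 new [(none)] -> total=21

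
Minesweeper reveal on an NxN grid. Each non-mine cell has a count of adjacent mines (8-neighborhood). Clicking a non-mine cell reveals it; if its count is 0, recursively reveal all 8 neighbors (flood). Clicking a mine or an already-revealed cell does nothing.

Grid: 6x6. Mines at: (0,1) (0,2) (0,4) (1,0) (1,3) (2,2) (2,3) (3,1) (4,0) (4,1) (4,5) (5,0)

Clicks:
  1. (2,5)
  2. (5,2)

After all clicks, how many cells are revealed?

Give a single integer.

Answer: 7

Derivation:
Click 1 (2,5) count=0: revealed 6 new [(1,4) (1,5) (2,4) (2,5) (3,4) (3,5)] -> total=6
Click 2 (5,2) count=1: revealed 1 new [(5,2)] -> total=7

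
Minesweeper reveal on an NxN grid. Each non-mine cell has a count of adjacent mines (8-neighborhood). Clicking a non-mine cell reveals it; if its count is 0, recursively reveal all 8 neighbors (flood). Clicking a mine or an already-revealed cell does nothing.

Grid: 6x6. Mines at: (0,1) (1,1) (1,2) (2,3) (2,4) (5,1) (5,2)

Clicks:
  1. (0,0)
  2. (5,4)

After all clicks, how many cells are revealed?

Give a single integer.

Click 1 (0,0) count=2: revealed 1 new [(0,0)] -> total=1
Click 2 (5,4) count=0: revealed 9 new [(3,3) (3,4) (3,5) (4,3) (4,4) (4,5) (5,3) (5,4) (5,5)] -> total=10

Answer: 10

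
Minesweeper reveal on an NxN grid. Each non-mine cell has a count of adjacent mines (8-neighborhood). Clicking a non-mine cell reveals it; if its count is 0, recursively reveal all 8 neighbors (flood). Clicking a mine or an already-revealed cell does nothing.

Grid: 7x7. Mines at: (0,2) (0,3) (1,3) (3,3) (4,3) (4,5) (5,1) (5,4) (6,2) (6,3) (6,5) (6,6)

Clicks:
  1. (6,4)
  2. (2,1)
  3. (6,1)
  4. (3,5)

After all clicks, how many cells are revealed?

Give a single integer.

Answer: 17

Derivation:
Click 1 (6,4) count=3: revealed 1 new [(6,4)] -> total=1
Click 2 (2,1) count=0: revealed 14 new [(0,0) (0,1) (1,0) (1,1) (1,2) (2,0) (2,1) (2,2) (3,0) (3,1) (3,2) (4,0) (4,1) (4,2)] -> total=15
Click 3 (6,1) count=2: revealed 1 new [(6,1)] -> total=16
Click 4 (3,5) count=1: revealed 1 new [(3,5)] -> total=17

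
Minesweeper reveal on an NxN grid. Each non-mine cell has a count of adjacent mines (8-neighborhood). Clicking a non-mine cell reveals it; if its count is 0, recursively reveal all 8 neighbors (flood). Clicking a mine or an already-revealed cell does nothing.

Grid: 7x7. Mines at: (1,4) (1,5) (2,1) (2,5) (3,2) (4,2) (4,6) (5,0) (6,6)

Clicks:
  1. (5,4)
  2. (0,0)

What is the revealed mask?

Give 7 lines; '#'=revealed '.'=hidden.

Answer: ####...
####...
.......
...###.
...###.
.#####.
.#####.

Derivation:
Click 1 (5,4) count=0: revealed 16 new [(3,3) (3,4) (3,5) (4,3) (4,4) (4,5) (5,1) (5,2) (5,3) (5,4) (5,5) (6,1) (6,2) (6,3) (6,4) (6,5)] -> total=16
Click 2 (0,0) count=0: revealed 8 new [(0,0) (0,1) (0,2) (0,3) (1,0) (1,1) (1,2) (1,3)] -> total=24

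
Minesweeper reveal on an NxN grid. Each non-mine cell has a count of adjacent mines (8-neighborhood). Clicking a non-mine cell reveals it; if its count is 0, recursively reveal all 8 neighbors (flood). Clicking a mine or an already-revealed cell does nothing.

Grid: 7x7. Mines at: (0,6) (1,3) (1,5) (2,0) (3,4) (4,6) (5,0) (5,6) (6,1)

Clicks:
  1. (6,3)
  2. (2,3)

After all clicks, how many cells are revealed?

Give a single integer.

Answer: 20

Derivation:
Click 1 (6,3) count=0: revealed 20 new [(2,1) (2,2) (2,3) (3,1) (3,2) (3,3) (4,1) (4,2) (4,3) (4,4) (4,5) (5,1) (5,2) (5,3) (5,4) (5,5) (6,2) (6,3) (6,4) (6,5)] -> total=20
Click 2 (2,3) count=2: revealed 0 new [(none)] -> total=20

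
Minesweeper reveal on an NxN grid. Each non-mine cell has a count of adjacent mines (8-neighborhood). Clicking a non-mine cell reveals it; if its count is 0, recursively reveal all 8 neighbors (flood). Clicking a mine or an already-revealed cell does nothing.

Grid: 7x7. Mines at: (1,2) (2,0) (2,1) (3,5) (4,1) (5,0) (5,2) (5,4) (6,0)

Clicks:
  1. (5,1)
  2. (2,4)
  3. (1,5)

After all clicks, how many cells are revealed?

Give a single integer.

Answer: 13

Derivation:
Click 1 (5,1) count=4: revealed 1 new [(5,1)] -> total=1
Click 2 (2,4) count=1: revealed 1 new [(2,4)] -> total=2
Click 3 (1,5) count=0: revealed 11 new [(0,3) (0,4) (0,5) (0,6) (1,3) (1,4) (1,5) (1,6) (2,3) (2,5) (2,6)] -> total=13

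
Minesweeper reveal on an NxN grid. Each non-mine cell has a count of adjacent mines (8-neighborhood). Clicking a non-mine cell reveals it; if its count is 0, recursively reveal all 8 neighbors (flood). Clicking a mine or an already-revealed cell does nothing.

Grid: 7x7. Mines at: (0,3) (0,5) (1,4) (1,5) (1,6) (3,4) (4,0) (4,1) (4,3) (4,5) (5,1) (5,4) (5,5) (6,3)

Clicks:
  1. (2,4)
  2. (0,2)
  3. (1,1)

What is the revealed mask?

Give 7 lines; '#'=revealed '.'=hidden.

Click 1 (2,4) count=3: revealed 1 new [(2,4)] -> total=1
Click 2 (0,2) count=1: revealed 1 new [(0,2)] -> total=2
Click 3 (1,1) count=0: revealed 14 new [(0,0) (0,1) (1,0) (1,1) (1,2) (1,3) (2,0) (2,1) (2,2) (2,3) (3,0) (3,1) (3,2) (3,3)] -> total=16

Answer: ###....
####...
#####..
####...
.......
.......
.......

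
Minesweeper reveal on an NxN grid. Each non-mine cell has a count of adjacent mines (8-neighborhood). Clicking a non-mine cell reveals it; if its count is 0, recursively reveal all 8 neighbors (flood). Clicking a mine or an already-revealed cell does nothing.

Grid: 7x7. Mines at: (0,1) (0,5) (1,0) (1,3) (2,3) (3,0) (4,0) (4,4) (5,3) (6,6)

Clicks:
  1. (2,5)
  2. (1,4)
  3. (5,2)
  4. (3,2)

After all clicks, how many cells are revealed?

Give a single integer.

Answer: 15

Derivation:
Click 1 (2,5) count=0: revealed 13 new [(1,4) (1,5) (1,6) (2,4) (2,5) (2,6) (3,4) (3,5) (3,6) (4,5) (4,6) (5,5) (5,6)] -> total=13
Click 2 (1,4) count=3: revealed 0 new [(none)] -> total=13
Click 3 (5,2) count=1: revealed 1 new [(5,2)] -> total=14
Click 4 (3,2) count=1: revealed 1 new [(3,2)] -> total=15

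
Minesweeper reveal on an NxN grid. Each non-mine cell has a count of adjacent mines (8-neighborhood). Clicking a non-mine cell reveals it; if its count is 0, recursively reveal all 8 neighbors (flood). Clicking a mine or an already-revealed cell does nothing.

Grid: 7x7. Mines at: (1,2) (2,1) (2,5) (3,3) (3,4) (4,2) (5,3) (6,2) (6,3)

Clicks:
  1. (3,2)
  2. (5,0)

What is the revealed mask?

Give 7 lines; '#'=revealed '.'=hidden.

Answer: .......
.......
.......
###....
##.....
##.....
##.....

Derivation:
Click 1 (3,2) count=3: revealed 1 new [(3,2)] -> total=1
Click 2 (5,0) count=0: revealed 8 new [(3,0) (3,1) (4,0) (4,1) (5,0) (5,1) (6,0) (6,1)] -> total=9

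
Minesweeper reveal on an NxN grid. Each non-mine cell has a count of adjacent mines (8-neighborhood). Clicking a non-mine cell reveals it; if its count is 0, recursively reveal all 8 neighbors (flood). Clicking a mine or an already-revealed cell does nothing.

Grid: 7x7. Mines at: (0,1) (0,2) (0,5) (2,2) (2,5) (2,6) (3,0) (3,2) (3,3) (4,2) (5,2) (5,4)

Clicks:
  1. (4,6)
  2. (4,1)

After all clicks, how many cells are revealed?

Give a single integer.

Answer: 9

Derivation:
Click 1 (4,6) count=0: revealed 8 new [(3,5) (3,6) (4,5) (4,6) (5,5) (5,6) (6,5) (6,6)] -> total=8
Click 2 (4,1) count=4: revealed 1 new [(4,1)] -> total=9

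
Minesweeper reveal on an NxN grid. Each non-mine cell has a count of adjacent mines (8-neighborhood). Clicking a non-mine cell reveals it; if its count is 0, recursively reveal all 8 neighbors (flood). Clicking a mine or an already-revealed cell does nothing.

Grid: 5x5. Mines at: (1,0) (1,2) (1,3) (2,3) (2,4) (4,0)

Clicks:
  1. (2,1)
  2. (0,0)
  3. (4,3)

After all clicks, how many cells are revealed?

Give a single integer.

Answer: 10

Derivation:
Click 1 (2,1) count=2: revealed 1 new [(2,1)] -> total=1
Click 2 (0,0) count=1: revealed 1 new [(0,0)] -> total=2
Click 3 (4,3) count=0: revealed 8 new [(3,1) (3,2) (3,3) (3,4) (4,1) (4,2) (4,3) (4,4)] -> total=10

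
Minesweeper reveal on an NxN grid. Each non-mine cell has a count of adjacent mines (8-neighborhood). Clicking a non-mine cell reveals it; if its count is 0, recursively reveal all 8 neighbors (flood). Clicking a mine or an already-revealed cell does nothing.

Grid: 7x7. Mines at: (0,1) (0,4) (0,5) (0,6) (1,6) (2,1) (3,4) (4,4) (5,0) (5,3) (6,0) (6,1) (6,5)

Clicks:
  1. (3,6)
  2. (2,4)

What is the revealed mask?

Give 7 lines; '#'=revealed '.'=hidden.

Answer: .......
.......
....###
.....##
.....##
.....##
.......

Derivation:
Click 1 (3,6) count=0: revealed 8 new [(2,5) (2,6) (3,5) (3,6) (4,5) (4,6) (5,5) (5,6)] -> total=8
Click 2 (2,4) count=1: revealed 1 new [(2,4)] -> total=9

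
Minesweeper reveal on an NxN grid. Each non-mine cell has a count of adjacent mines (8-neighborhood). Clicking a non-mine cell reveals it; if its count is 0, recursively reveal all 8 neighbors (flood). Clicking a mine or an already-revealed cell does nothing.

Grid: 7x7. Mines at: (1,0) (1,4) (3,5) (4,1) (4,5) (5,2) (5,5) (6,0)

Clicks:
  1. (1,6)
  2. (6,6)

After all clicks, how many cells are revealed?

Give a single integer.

Click 1 (1,6) count=0: revealed 6 new [(0,5) (0,6) (1,5) (1,6) (2,5) (2,6)] -> total=6
Click 2 (6,6) count=1: revealed 1 new [(6,6)] -> total=7

Answer: 7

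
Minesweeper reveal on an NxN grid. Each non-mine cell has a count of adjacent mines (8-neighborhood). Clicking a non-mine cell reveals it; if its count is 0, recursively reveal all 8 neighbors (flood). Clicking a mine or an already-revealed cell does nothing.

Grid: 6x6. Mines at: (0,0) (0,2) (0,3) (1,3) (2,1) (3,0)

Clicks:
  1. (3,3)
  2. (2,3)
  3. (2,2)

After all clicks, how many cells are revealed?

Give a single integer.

Click 1 (3,3) count=0: revealed 25 new [(0,4) (0,5) (1,4) (1,5) (2,2) (2,3) (2,4) (2,5) (3,1) (3,2) (3,3) (3,4) (3,5) (4,0) (4,1) (4,2) (4,3) (4,4) (4,5) (5,0) (5,1) (5,2) (5,3) (5,4) (5,5)] -> total=25
Click 2 (2,3) count=1: revealed 0 new [(none)] -> total=25
Click 3 (2,2) count=2: revealed 0 new [(none)] -> total=25

Answer: 25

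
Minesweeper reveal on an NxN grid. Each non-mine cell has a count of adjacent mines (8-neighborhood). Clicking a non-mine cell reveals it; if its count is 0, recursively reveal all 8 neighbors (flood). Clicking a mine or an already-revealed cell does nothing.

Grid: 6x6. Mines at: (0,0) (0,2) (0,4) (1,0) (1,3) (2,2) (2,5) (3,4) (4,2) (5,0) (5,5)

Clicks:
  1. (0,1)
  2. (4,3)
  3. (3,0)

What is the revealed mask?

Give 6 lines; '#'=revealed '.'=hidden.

Click 1 (0,1) count=3: revealed 1 new [(0,1)] -> total=1
Click 2 (4,3) count=2: revealed 1 new [(4,3)] -> total=2
Click 3 (3,0) count=0: revealed 6 new [(2,0) (2,1) (3,0) (3,1) (4,0) (4,1)] -> total=8

Answer: .#....
......
##....
##....
##.#..
......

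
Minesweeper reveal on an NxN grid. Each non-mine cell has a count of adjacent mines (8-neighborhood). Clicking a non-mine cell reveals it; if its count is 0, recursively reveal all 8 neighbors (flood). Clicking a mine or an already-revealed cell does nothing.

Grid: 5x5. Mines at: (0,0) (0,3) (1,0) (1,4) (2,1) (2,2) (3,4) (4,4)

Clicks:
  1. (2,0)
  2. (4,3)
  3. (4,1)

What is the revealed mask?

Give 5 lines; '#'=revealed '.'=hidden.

Answer: .....
.....
#....
####.
####.

Derivation:
Click 1 (2,0) count=2: revealed 1 new [(2,0)] -> total=1
Click 2 (4,3) count=2: revealed 1 new [(4,3)] -> total=2
Click 3 (4,1) count=0: revealed 7 new [(3,0) (3,1) (3,2) (3,3) (4,0) (4,1) (4,2)] -> total=9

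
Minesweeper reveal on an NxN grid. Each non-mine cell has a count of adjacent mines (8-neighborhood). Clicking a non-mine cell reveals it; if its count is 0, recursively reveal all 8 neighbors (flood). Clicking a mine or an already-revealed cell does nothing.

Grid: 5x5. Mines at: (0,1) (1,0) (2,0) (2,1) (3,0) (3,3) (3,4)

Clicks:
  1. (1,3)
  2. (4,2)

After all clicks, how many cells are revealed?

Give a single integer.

Answer: 10

Derivation:
Click 1 (1,3) count=0: revealed 9 new [(0,2) (0,3) (0,4) (1,2) (1,3) (1,4) (2,2) (2,3) (2,4)] -> total=9
Click 2 (4,2) count=1: revealed 1 new [(4,2)] -> total=10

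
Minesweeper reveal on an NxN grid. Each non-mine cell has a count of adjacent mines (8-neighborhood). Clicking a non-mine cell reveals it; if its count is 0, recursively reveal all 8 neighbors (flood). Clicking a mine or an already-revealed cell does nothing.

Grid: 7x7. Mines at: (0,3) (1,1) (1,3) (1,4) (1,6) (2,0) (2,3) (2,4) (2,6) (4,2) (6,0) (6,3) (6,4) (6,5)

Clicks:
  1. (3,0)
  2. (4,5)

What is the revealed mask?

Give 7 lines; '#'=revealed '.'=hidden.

Answer: .......
.......
.......
#..####
...####
...####
.......

Derivation:
Click 1 (3,0) count=1: revealed 1 new [(3,0)] -> total=1
Click 2 (4,5) count=0: revealed 12 new [(3,3) (3,4) (3,5) (3,6) (4,3) (4,4) (4,5) (4,6) (5,3) (5,4) (5,5) (5,6)] -> total=13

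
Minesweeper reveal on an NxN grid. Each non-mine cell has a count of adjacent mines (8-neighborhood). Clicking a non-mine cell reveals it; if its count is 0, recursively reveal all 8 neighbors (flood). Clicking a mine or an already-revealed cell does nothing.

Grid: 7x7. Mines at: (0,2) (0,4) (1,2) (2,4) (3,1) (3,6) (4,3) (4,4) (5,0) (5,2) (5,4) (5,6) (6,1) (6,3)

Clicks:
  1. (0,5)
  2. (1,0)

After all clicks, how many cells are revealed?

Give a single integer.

Click 1 (0,5) count=1: revealed 1 new [(0,5)] -> total=1
Click 2 (1,0) count=0: revealed 6 new [(0,0) (0,1) (1,0) (1,1) (2,0) (2,1)] -> total=7

Answer: 7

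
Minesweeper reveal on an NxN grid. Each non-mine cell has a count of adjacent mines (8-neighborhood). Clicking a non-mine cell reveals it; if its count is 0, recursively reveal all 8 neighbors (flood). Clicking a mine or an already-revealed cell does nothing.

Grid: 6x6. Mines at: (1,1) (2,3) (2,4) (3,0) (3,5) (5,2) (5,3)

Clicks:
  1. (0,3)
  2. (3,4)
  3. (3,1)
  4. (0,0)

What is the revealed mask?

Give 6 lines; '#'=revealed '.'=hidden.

Answer: #.####
..####
......
.#..#.
......
......

Derivation:
Click 1 (0,3) count=0: revealed 8 new [(0,2) (0,3) (0,4) (0,5) (1,2) (1,3) (1,4) (1,5)] -> total=8
Click 2 (3,4) count=3: revealed 1 new [(3,4)] -> total=9
Click 3 (3,1) count=1: revealed 1 new [(3,1)] -> total=10
Click 4 (0,0) count=1: revealed 1 new [(0,0)] -> total=11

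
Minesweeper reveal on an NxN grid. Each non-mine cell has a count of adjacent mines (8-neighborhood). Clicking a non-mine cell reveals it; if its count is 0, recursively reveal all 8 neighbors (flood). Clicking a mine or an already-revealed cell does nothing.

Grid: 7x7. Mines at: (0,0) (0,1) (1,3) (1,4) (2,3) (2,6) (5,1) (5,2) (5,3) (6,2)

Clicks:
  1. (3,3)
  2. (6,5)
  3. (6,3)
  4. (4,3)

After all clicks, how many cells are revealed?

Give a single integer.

Click 1 (3,3) count=1: revealed 1 new [(3,3)] -> total=1
Click 2 (6,5) count=0: revealed 12 new [(3,4) (3,5) (3,6) (4,4) (4,5) (4,6) (5,4) (5,5) (5,6) (6,4) (6,5) (6,6)] -> total=13
Click 3 (6,3) count=3: revealed 1 new [(6,3)] -> total=14
Click 4 (4,3) count=2: revealed 1 new [(4,3)] -> total=15

Answer: 15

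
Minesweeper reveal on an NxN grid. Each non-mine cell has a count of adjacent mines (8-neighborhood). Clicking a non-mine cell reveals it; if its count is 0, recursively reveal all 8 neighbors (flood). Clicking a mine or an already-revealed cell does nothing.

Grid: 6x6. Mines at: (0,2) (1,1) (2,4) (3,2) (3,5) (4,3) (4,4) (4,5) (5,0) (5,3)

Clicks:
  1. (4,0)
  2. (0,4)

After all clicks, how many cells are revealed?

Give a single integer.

Answer: 7

Derivation:
Click 1 (4,0) count=1: revealed 1 new [(4,0)] -> total=1
Click 2 (0,4) count=0: revealed 6 new [(0,3) (0,4) (0,5) (1,3) (1,4) (1,5)] -> total=7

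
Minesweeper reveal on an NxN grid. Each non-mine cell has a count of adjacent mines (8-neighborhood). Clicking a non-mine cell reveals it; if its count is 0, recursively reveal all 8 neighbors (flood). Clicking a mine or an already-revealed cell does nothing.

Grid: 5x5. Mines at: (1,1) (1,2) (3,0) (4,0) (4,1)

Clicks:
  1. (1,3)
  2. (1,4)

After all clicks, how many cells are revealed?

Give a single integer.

Click 1 (1,3) count=1: revealed 1 new [(1,3)] -> total=1
Click 2 (1,4) count=0: revealed 12 new [(0,3) (0,4) (1,4) (2,2) (2,3) (2,4) (3,2) (3,3) (3,4) (4,2) (4,3) (4,4)] -> total=13

Answer: 13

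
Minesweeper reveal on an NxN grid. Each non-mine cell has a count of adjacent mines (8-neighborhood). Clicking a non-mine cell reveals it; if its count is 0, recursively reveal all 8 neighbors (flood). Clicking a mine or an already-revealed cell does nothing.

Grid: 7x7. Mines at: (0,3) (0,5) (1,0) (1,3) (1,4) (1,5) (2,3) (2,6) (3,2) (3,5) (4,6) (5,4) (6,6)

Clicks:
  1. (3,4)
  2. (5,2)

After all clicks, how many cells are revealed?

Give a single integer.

Click 1 (3,4) count=2: revealed 1 new [(3,4)] -> total=1
Click 2 (5,2) count=0: revealed 16 new [(2,0) (2,1) (3,0) (3,1) (4,0) (4,1) (4,2) (4,3) (5,0) (5,1) (5,2) (5,3) (6,0) (6,1) (6,2) (6,3)] -> total=17

Answer: 17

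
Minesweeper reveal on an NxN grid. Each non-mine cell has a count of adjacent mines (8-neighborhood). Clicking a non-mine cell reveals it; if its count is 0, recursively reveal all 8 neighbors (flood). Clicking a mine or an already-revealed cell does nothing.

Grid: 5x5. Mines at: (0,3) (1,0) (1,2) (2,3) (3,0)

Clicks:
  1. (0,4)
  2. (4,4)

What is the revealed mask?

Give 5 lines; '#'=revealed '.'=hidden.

Click 1 (0,4) count=1: revealed 1 new [(0,4)] -> total=1
Click 2 (4,4) count=0: revealed 8 new [(3,1) (3,2) (3,3) (3,4) (4,1) (4,2) (4,3) (4,4)] -> total=9

Answer: ....#
.....
.....
.####
.####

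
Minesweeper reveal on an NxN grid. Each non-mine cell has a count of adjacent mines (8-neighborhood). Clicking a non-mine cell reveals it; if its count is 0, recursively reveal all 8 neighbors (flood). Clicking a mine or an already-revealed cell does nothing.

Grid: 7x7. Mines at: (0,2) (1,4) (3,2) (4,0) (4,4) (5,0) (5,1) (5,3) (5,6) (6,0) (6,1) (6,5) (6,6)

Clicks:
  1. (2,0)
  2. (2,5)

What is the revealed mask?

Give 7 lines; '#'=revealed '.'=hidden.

Click 1 (2,0) count=0: revealed 8 new [(0,0) (0,1) (1,0) (1,1) (2,0) (2,1) (3,0) (3,1)] -> total=8
Click 2 (2,5) count=1: revealed 1 new [(2,5)] -> total=9

Answer: ##.....
##.....
##...#.
##.....
.......
.......
.......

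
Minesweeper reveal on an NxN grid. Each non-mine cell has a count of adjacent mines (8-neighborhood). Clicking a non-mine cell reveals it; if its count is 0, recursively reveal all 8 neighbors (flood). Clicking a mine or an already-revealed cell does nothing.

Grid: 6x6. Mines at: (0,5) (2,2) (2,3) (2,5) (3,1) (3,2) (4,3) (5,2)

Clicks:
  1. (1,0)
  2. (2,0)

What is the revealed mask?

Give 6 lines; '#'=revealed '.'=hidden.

Click 1 (1,0) count=0: revealed 12 new [(0,0) (0,1) (0,2) (0,3) (0,4) (1,0) (1,1) (1,2) (1,3) (1,4) (2,0) (2,1)] -> total=12
Click 2 (2,0) count=1: revealed 0 new [(none)] -> total=12

Answer: #####.
#####.
##....
......
......
......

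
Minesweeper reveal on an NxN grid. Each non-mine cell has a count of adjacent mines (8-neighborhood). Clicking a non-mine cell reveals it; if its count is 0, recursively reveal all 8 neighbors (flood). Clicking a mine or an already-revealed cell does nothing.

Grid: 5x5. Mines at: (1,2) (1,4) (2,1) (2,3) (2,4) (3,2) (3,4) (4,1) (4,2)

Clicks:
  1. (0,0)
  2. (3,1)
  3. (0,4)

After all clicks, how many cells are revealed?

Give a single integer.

Click 1 (0,0) count=0: revealed 4 new [(0,0) (0,1) (1,0) (1,1)] -> total=4
Click 2 (3,1) count=4: revealed 1 new [(3,1)] -> total=5
Click 3 (0,4) count=1: revealed 1 new [(0,4)] -> total=6

Answer: 6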